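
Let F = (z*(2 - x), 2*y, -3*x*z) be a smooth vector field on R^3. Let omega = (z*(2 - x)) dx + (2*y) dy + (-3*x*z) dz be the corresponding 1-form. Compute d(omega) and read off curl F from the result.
d(omega) = (0) dy ∧ dz + (-x + 3*z + 2) dz ∧ dx + (0) dx ∧ dy; curl F = (0, -x + 3*z + 2, 0)

d omega = sum_{i<j} (∂f_j/∂x_i - ∂f_i/∂x_j) dx_i ∧ dx_j. Under the identification (dy ∧ dz, dz ∧ dx, dx ∧ dy) ↔ (e_x, e_y, e_z), the coefficients are exactly the components of curl F. Compute:
  ∂R/∂y - ∂Q/∂z = (0) - (0) = 0
  ∂P/∂z - ∂R/∂x = (2 - x) - (-3*z) = -x + 3*z + 2
  ∂Q/∂x - ∂P/∂y = (0) - (0) = 0.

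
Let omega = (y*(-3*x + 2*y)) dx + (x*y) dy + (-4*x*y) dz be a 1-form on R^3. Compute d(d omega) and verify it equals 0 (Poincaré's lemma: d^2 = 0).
d(d omega) = 0

Step 1: d omega = sum_{i<j} (∂f_j/∂x_i - ∂f_i/∂x_j) dx_i ∧ dx_j:
  coeff of dx ∧ dy: 3*x - 3*y
  coeff of dx ∧ dz: -4*y
  coeff of dy ∧ dz: -4*x
Step 2: Apply d again to each 2-form coefficient. The only possible 3-form in R^3 is dx ∧ dy ∧ dz, with coefficient
  ∂(coeff of dy∧dz)/∂x - ∂(coeff of dx∧dz)/∂y + ∂(coeff of dx∧dy)/∂z
  = ∂/∂x (-4*x) - ∂/∂y (-4*y) + ∂/∂z (3*x - 3*y).
Each of these terms simplifies to sums of mixed partials that cancel in pairs. The result is 0 (by equality of mixed partials for smooth functions — Schwarz / Clairaut).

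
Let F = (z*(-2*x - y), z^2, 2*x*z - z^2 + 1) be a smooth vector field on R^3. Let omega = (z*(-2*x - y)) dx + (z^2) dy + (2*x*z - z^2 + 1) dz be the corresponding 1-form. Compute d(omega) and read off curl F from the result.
d(omega) = (-2*z) dy ∧ dz + (-2*x - y - 2*z) dz ∧ dx + (z) dx ∧ dy; curl F = (-2*z, -2*x - y - 2*z, z)

d omega = sum_{i<j} (∂f_j/∂x_i - ∂f_i/∂x_j) dx_i ∧ dx_j. Under the identification (dy ∧ dz, dz ∧ dx, dx ∧ dy) ↔ (e_x, e_y, e_z), the coefficients are exactly the components of curl F. Compute:
  ∂R/∂y - ∂Q/∂z = (0) - (2*z) = -2*z
  ∂P/∂z - ∂R/∂x = (-2*x - y) - (2*z) = -2*x - y - 2*z
  ∂Q/∂x - ∂P/∂y = (0) - (-z) = z.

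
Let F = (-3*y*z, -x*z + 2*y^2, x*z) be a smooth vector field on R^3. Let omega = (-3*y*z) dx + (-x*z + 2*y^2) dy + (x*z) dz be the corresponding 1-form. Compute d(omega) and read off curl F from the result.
d(omega) = (x) dy ∧ dz + (-3*y - z) dz ∧ dx + (2*z) dx ∧ dy; curl F = (x, -3*y - z, 2*z)

d omega = sum_{i<j} (∂f_j/∂x_i - ∂f_i/∂x_j) dx_i ∧ dx_j. Under the identification (dy ∧ dz, dz ∧ dx, dx ∧ dy) ↔ (e_x, e_y, e_z), the coefficients are exactly the components of curl F. Compute:
  ∂R/∂y - ∂Q/∂z = (0) - (-x) = x
  ∂P/∂z - ∂R/∂x = (-3*y) - (z) = -3*y - z
  ∂Q/∂x - ∂P/∂y = (-z) - (-3*z) = 2*z.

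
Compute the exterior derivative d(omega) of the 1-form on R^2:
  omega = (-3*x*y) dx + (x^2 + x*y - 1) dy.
d(omega) = (5*x + y) dx ∧ dy

For a 1-form omega = sum_i f_i dx_i, the exterior derivative is
  d(omega) = sum_{i < j} (∂f_j/∂x_i - ∂f_i/∂x_j) dx_i ∧ dx_j.
  coefficient of dx ∧ dy: ∂f_2/∂x - ∂f_1/∂y = ∂(x^2 + x*y - 1)/∂x - ∂(-3*x*y)/∂y = 5*x + y
Assembling: d(omega) = (5*x + y) dx ∧ dy.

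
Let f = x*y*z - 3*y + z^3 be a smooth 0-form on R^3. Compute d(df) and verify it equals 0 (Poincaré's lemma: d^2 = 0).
d(df) = 0

Step 1: df = sum_i (∂f/∂x_i) dx_i = (y*z) dx + (x*z - 3) dy + (x*y + 3*z^2) dz.
Step 2: Apply d again. Using the 1-form formula, the coefficient of dx ∧ dy in d(df) is ∂^2 f/∂x ∂y - ∂^2 f/∂y ∂x = (z) - (z) = 0 (equality of mixed partials for smooth f).
Similarly for dx ∧ dz and dy ∧ dz — all coefficients vanish. So d(df) = 0.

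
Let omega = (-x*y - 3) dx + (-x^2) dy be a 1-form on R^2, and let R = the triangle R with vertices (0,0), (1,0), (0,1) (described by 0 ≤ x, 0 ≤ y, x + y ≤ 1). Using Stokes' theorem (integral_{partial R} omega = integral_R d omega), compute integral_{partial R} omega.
integral_(partial R) omega = -1/6

Stokes: integral_partial_R omega = integral_R d omega with d omega = (∂Q/∂x - ∂P/∂y) dx ∧ dy.
  ∂Q/∂x = -2*x
  ∂P/∂y = -x
  integrand = ∂Q/∂x - ∂P/∂y = -x.
Integrating over R: integral_0^1 integral_0^{1-x} (-x) dy dx = -1/6.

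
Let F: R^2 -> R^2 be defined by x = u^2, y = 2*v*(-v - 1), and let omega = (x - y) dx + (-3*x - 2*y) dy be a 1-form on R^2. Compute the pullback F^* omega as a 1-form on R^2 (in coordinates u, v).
F^* omega = (2*u*(u^2 + 2*v^2 + 2*v)) du + (12*u^2*v + 6*u^2 - 16*v^3 - 24*v^2 - 8*v) dv

Using F^*(f dg) = (f ∘ F) d(g ∘ F), substitute each coordinate x_i by F_i(u, v) in f_i, and replace dx_i by d F_i = (∂F_i/∂u) du + (∂F_i/∂v) dv.
  For the x component: f_1(F) = u^2 + 2*v^2 + 2*v; d F_1 = (2*u) du + (0) dv
  For the y component: f_2(F) = -3*u^2 + 4*v^2 + 4*v; d F_2 = (0) du + (-4*v - 2) dv
Combining and collecting du, dv coefficients:
  coeff of du: 2*u*(u^2 + 2*v^2 + 2*v)
  coeff of dv: 12*u^2*v + 6*u^2 - 16*v^3 - 24*v^2 - 8*v
F^* omega = (2*u*(u^2 + 2*v^2 + 2*v)) du + (12*u^2*v + 6*u^2 - 16*v^3 - 24*v^2 - 8*v) dv.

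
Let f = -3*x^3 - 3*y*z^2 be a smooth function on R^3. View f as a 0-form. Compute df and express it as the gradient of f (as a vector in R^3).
df = (-9*x^2) dx + (-3*z^2) dy + (-6*y*z) dz; grad f = (-9*x^2, -3*z^2, -6*y*z)

For a 0-form f, d f = (∂f/∂x) dx + (∂f/∂y) dy + (∂f/∂z) dz. The components of the vector representation are exactly the entries of grad f in Cartesian coordinates:
  ∂f/∂x = -9*x^2
  ∂f/∂y = -3*z^2
  ∂f/∂z = -6*y*z.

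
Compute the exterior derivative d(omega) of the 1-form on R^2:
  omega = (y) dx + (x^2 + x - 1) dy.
d(omega) = (2*x) dx ∧ dy

For a 1-form omega = sum_i f_i dx_i, the exterior derivative is
  d(omega) = sum_{i < j} (∂f_j/∂x_i - ∂f_i/∂x_j) dx_i ∧ dx_j.
  coefficient of dx ∧ dy: ∂f_2/∂x - ∂f_1/∂y = ∂(x^2 + x - 1)/∂x - ∂(y)/∂y = 2*x
Assembling: d(omega) = (2*x) dx ∧ dy.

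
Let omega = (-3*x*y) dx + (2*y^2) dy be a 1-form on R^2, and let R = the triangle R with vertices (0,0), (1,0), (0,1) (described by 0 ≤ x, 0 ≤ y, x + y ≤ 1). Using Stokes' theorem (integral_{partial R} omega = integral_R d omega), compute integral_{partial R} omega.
integral_(partial R) omega = 1/2

Stokes: integral_partial_R omega = integral_R d omega with d omega = (∂Q/∂x - ∂P/∂y) dx ∧ dy.
  ∂Q/∂x = 0
  ∂P/∂y = -3*x
  integrand = ∂Q/∂x - ∂P/∂y = 3*x.
Integrating over R: integral_0^1 integral_0^{1-x} (3*x) dy dx = 1/2.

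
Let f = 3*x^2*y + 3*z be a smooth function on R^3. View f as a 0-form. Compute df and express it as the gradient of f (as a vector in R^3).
df = (6*x*y) dx + (3*x^2) dy + (3) dz; grad f = (6*x*y, 3*x^2, 3)

For a 0-form f, d f = (∂f/∂x) dx + (∂f/∂y) dy + (∂f/∂z) dz. The components of the vector representation are exactly the entries of grad f in Cartesian coordinates:
  ∂f/∂x = 6*x*y
  ∂f/∂y = 3*x^2
  ∂f/∂z = 3.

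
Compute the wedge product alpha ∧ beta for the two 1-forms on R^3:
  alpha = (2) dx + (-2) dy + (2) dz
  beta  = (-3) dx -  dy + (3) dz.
alpha ∧ beta = (-8) dx ∧ dy + (12) dx ∧ dz + (-4) dy ∧ dz

Distribute the wedge, using dx_i ∧ dx_j = -dx_j ∧ dx_i and dx_i ∧ dx_i = 0. For each pair (i, j) with i < j, the coefficient of dx_i ∧ dx_j in alpha ∧ beta is (alpha_i * beta_j - alpha_j * beta_i). Collecting: alpha ∧ beta = (-8) dx ∧ dy + (12) dx ∧ dz + (-4) dy ∧ dz.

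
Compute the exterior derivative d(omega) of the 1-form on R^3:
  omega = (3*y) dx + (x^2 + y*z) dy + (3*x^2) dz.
d(omega) = (2*x - 3) dx ∧ dy + (6*x) dx ∧ dz + (-y) dy ∧ dz

For a 1-form omega = sum_i f_i dx_i, the exterior derivative is
  d(omega) = sum_{i < j} (∂f_j/∂x_i - ∂f_i/∂x_j) dx_i ∧ dx_j.
  coefficient of dx ∧ dy: ∂f_2/∂x - ∂f_1/∂y = ∂(x^2 + y*z)/∂x - ∂(3*y)/∂y = 2*x - 3
  coefficient of dx ∧ dz: ∂f_3/∂x - ∂f_1/∂z = ∂(3*x^2)/∂x - ∂(3*y)/∂z = 6*x
  coefficient of dy ∧ dz: ∂f_3/∂y - ∂f_2/∂z = ∂(3*x^2)/∂y - ∂(x^2 + y*z)/∂z = -y
Assembling: d(omega) = (2*x - 3) dx ∧ dy + (6*x) dx ∧ dz + (-y) dy ∧ dz.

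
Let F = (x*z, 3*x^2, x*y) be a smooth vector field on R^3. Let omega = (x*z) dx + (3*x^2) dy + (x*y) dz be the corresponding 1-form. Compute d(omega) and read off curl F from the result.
d(omega) = (x) dy ∧ dz + (x - y) dz ∧ dx + (6*x) dx ∧ dy; curl F = (x, x - y, 6*x)

d omega = sum_{i<j} (∂f_j/∂x_i - ∂f_i/∂x_j) dx_i ∧ dx_j. Under the identification (dy ∧ dz, dz ∧ dx, dx ∧ dy) ↔ (e_x, e_y, e_z), the coefficients are exactly the components of curl F. Compute:
  ∂R/∂y - ∂Q/∂z = (x) - (0) = x
  ∂P/∂z - ∂R/∂x = (x) - (y) = x - y
  ∂Q/∂x - ∂P/∂y = (6*x) - (0) = 6*x.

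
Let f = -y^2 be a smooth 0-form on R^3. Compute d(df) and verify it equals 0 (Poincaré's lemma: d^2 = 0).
d(df) = 0

Step 1: df = sum_i (∂f/∂x_i) dx_i = (0) dx + (-2*y) dy + (0) dz.
Step 2: Apply d again. Using the 1-form formula, the coefficient of dx ∧ dy in d(df) is ∂^2 f/∂x ∂y - ∂^2 f/∂y ∂x = (0) - (0) = 0 (equality of mixed partials for smooth f).
Similarly for dx ∧ dz and dy ∧ dz — all coefficients vanish. So d(df) = 0.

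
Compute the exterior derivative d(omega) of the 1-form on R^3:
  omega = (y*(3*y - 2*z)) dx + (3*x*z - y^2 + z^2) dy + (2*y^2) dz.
d(omega) = (-6*y + 5*z) dx ∧ dy + (2*y) dx ∧ dz + (-3*x + 4*y - 2*z) dy ∧ dz

For a 1-form omega = sum_i f_i dx_i, the exterior derivative is
  d(omega) = sum_{i < j} (∂f_j/∂x_i - ∂f_i/∂x_j) dx_i ∧ dx_j.
  coefficient of dx ∧ dy: ∂f_2/∂x - ∂f_1/∂y = ∂(3*x*z - y^2 + z^2)/∂x - ∂(y*(3*y - 2*z))/∂y = -6*y + 5*z
  coefficient of dx ∧ dz: ∂f_3/∂x - ∂f_1/∂z = ∂(2*y^2)/∂x - ∂(y*(3*y - 2*z))/∂z = 2*y
  coefficient of dy ∧ dz: ∂f_3/∂y - ∂f_2/∂z = ∂(2*y^2)/∂y - ∂(3*x*z - y^2 + z^2)/∂z = -3*x + 4*y - 2*z
Assembling: d(omega) = (-6*y + 5*z) dx ∧ dy + (2*y) dx ∧ dz + (-3*x + 4*y - 2*z) dy ∧ dz.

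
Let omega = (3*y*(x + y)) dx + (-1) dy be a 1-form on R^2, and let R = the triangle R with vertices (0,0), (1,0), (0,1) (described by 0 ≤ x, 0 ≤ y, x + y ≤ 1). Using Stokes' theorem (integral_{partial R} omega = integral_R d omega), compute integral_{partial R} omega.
integral_(partial R) omega = -3/2

Stokes: integral_partial_R omega = integral_R d omega with d omega = (∂Q/∂x - ∂P/∂y) dx ∧ dy.
  ∂Q/∂x = 0
  ∂P/∂y = 3*x + 6*y
  integrand = ∂Q/∂x - ∂P/∂y = -3*x - 6*y.
Integrating over R: integral_0^1 integral_0^{1-x} (-3*x - 6*y) dy dx = -3/2.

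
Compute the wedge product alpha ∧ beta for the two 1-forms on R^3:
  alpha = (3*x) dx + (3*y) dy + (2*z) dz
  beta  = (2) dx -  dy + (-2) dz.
alpha ∧ beta = (-3*x - 6*y) dx ∧ dy + (-6*x - 4*z) dx ∧ dz + (-6*y + 2*z) dy ∧ dz

Distribute the wedge, using dx_i ∧ dx_j = -dx_j ∧ dx_i and dx_i ∧ dx_i = 0. For each pair (i, j) with i < j, the coefficient of dx_i ∧ dx_j in alpha ∧ beta is (alpha_i * beta_j - alpha_j * beta_i). Collecting: alpha ∧ beta = (-3*x - 6*y) dx ∧ dy + (-6*x - 4*z) dx ∧ dz + (-6*y + 2*z) dy ∧ dz.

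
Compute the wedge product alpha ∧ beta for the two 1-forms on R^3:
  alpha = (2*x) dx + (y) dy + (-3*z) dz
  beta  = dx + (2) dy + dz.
alpha ∧ beta = (4*x - y) dx ∧ dy + (2*x + 3*z) dx ∧ dz + (y + 6*z) dy ∧ dz

Distribute the wedge, using dx_i ∧ dx_j = -dx_j ∧ dx_i and dx_i ∧ dx_i = 0. For each pair (i, j) with i < j, the coefficient of dx_i ∧ dx_j in alpha ∧ beta is (alpha_i * beta_j - alpha_j * beta_i). Collecting: alpha ∧ beta = (4*x - y) dx ∧ dy + (2*x + 3*z) dx ∧ dz + (y + 6*z) dy ∧ dz.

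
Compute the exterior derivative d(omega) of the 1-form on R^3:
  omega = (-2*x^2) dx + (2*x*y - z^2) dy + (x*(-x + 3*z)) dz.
d(omega) = (2*y) dx ∧ dy + (-2*x + 3*z) dx ∧ dz + (2*z) dy ∧ dz

For a 1-form omega = sum_i f_i dx_i, the exterior derivative is
  d(omega) = sum_{i < j} (∂f_j/∂x_i - ∂f_i/∂x_j) dx_i ∧ dx_j.
  coefficient of dx ∧ dy: ∂f_2/∂x - ∂f_1/∂y = ∂(2*x*y - z^2)/∂x - ∂(-2*x^2)/∂y = 2*y
  coefficient of dx ∧ dz: ∂f_3/∂x - ∂f_1/∂z = ∂(x*(-x + 3*z))/∂x - ∂(-2*x^2)/∂z = -2*x + 3*z
  coefficient of dy ∧ dz: ∂f_3/∂y - ∂f_2/∂z = ∂(x*(-x + 3*z))/∂y - ∂(2*x*y - z^2)/∂z = 2*z
Assembling: d(omega) = (2*y) dx ∧ dy + (-2*x + 3*z) dx ∧ dz + (2*z) dy ∧ dz.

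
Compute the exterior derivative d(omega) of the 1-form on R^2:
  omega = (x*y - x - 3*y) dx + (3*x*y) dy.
d(omega) = (-x + 3*y + 3) dx ∧ dy

For a 1-form omega = sum_i f_i dx_i, the exterior derivative is
  d(omega) = sum_{i < j} (∂f_j/∂x_i - ∂f_i/∂x_j) dx_i ∧ dx_j.
  coefficient of dx ∧ dy: ∂f_2/∂x - ∂f_1/∂y = ∂(3*x*y)/∂x - ∂(x*y - x - 3*y)/∂y = -x + 3*y + 3
Assembling: d(omega) = (-x + 3*y + 3) dx ∧ dy.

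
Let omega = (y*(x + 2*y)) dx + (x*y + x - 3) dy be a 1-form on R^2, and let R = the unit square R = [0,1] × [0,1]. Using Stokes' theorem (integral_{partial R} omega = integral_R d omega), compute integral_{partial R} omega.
integral_(partial R) omega = -1

Stokes: integral_partial_R omega = integral_R d omega with d omega = (∂Q/∂x - ∂P/∂y) dx ∧ dy.
  ∂Q/∂x = y + 1
  ∂P/∂y = x + 4*y
  integrand = ∂Q/∂x - ∂P/∂y = -x - 3*y + 1.
Integrating over R: integral_0^1 integral_0^1 (-x - 3*y + 1) dx dy = -1.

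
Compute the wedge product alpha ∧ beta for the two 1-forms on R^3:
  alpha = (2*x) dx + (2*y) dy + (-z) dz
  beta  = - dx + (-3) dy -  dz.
alpha ∧ beta = (-6*x + 2*y) dx ∧ dy + (-2*x - z) dx ∧ dz + (-2*y - 3*z) dy ∧ dz

Distribute the wedge, using dx_i ∧ dx_j = -dx_j ∧ dx_i and dx_i ∧ dx_i = 0. For each pair (i, j) with i < j, the coefficient of dx_i ∧ dx_j in alpha ∧ beta is (alpha_i * beta_j - alpha_j * beta_i). Collecting: alpha ∧ beta = (-6*x + 2*y) dx ∧ dy + (-2*x - z) dx ∧ dz + (-2*y - 3*z) dy ∧ dz.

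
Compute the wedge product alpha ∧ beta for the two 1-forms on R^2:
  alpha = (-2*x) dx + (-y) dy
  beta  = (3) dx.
alpha ∧ beta = (3*y) dx ∧ dy

Distribute the wedge, using dx_i ∧ dx_j = -dx_j ∧ dx_i and dx_i ∧ dx_i = 0. For each pair (i, j) with i < j, the coefficient of dx_i ∧ dx_j in alpha ∧ beta is (alpha_i * beta_j - alpha_j * beta_i). Collecting: alpha ∧ beta = (3*y) dx ∧ dy.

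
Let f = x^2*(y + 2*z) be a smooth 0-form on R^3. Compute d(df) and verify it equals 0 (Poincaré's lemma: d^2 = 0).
d(df) = 0

Step 1: df = sum_i (∂f/∂x_i) dx_i = (2*x*(y + 2*z)) dx + (x^2) dy + (2*x^2) dz.
Step 2: Apply d again. Using the 1-form formula, the coefficient of dx ∧ dy in d(df) is ∂^2 f/∂x ∂y - ∂^2 f/∂y ∂x = (2*x) - (2*x) = 0 (equality of mixed partials for smooth f).
Similarly for dx ∧ dz and dy ∧ dz — all coefficients vanish. So d(df) = 0.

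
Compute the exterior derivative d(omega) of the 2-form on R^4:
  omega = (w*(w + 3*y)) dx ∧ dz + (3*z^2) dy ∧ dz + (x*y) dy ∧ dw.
d(omega) = (-3*w) dx ∧ dy ∧ dz + (2*w + 3*y) dx ∧ dz ∧ dw + (y) dx ∧ dy ∧ dw

For a 2-form omega = sum_{i<j} g_{ij} dx_i ∧ dx_j, the exterior derivative is
  d(omega) = sum_{i<j} d(g_{ij}) ∧ dx_i ∧ dx_j = sum_{i<j, k} (∂g_{ij}/∂x_k) dx_k ∧ dx_i ∧ dx_j.
Expand each term, using dx_k ∧ dx_i ∧ dx_j = sgn(permutation) dx_{(a)} ∧ dx_{(b)} ∧ dx_{(c)} with (a < b < c) sorted:
  d(w*(w + 3*y)) includes (∂/∂y)(w*(w + 3*y)) dy = (3*w) dy, which multiplied by dx ∧ dz gives (-3*w) dx ∧ dy ∧ dz
  d(w*(w + 3*y)) includes (∂/∂w)(w*(w + 3*y)) dw = (2*w + 3*y) dw, which multiplied by dx ∧ dz gives (2*w + 3*y) dx ∧ dz ∧ dw
  d(x*y) includes (∂/∂x)(x*y) dx = (y) dx, which multiplied by dy ∧ dw gives (y) dx ∧ dy ∧ dw
Collecting like 3-forms: d(omega) = (-3*w) dx ∧ dy ∧ dz + (2*w + 3*y) dx ∧ dz ∧ dw + (y) dx ∧ dy ∧ dw.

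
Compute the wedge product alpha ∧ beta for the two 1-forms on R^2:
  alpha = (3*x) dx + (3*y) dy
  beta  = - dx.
alpha ∧ beta = (3*y) dx ∧ dy

Distribute the wedge, using dx_i ∧ dx_j = -dx_j ∧ dx_i and dx_i ∧ dx_i = 0. For each pair (i, j) with i < j, the coefficient of dx_i ∧ dx_j in alpha ∧ beta is (alpha_i * beta_j - alpha_j * beta_i). Collecting: alpha ∧ beta = (3*y) dx ∧ dy.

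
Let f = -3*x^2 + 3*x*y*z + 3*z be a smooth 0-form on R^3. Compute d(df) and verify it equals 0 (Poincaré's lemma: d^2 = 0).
d(df) = 0

Step 1: df = sum_i (∂f/∂x_i) dx_i = (-6*x + 3*y*z) dx + (3*x*z) dy + (3*x*y + 3) dz.
Step 2: Apply d again. Using the 1-form formula, the coefficient of dx ∧ dy in d(df) is ∂^2 f/∂x ∂y - ∂^2 f/∂y ∂x = (3*z) - (3*z) = 0 (equality of mixed partials for smooth f).
Similarly for dx ∧ dz and dy ∧ dz — all coefficients vanish. So d(df) = 0.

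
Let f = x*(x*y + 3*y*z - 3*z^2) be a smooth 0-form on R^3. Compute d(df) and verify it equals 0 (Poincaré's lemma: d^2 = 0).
d(df) = 0

Step 1: df = sum_i (∂f/∂x_i) dx_i = (2*x*y + 3*y*z - 3*z^2) dx + (x*(x + 3*z)) dy + (3*x*(y - 2*z)) dz.
Step 2: Apply d again. Using the 1-form formula, the coefficient of dx ∧ dy in d(df) is ∂^2 f/∂x ∂y - ∂^2 f/∂y ∂x = (2*x + 3*z) - (2*x + 3*z) = 0 (equality of mixed partials for smooth f).
Similarly for dx ∧ dz and dy ∧ dz — all coefficients vanish. So d(df) = 0.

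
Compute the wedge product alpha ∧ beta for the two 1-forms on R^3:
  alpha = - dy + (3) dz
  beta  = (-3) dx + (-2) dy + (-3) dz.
alpha ∧ beta = (-3) dx ∧ dy + (9) dy ∧ dz + (9) dx ∧ dz

Distribute the wedge, using dx_i ∧ dx_j = -dx_j ∧ dx_i and dx_i ∧ dx_i = 0. For each pair (i, j) with i < j, the coefficient of dx_i ∧ dx_j in alpha ∧ beta is (alpha_i * beta_j - alpha_j * beta_i). Collecting: alpha ∧ beta = (-3) dx ∧ dy + (9) dy ∧ dz + (9) dx ∧ dz.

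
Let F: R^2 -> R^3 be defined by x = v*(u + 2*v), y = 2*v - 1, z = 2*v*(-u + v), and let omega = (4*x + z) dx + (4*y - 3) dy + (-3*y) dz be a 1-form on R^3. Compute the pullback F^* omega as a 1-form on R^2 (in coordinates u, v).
F^* omega = (2*v*(u*v + 5*v^2 + 6*v - 3)) du + (2*u^2*v + 18*u*v^2 + 12*u*v - 6*u + 40*v^3 - 24*v^2 + 28*v - 14) dv

Using F^*(f dg) = (f ∘ F) d(g ∘ F), substitute each coordinate x_i by F_i(u, v) in f_i, and replace dx_i by d F_i = (∂F_i/∂u) du + (∂F_i/∂v) dv.
  For the x component: f_1(F) = 2*v*(u + 5*v); d F_1 = (v) du + (u + 4*v) dv
  For the y component: f_2(F) = 8*v - 7; d F_2 = (0) du + (2) dv
  For the z component: f_3(F) = 3 - 6*v; d F_3 = (-2*v) du + (-2*u + 4*v) dv
Combining and collecting du, dv coefficients:
  coeff of du: 2*v*(u*v + 5*v^2 + 6*v - 3)
  coeff of dv: 2*u^2*v + 18*u*v^2 + 12*u*v - 6*u + 40*v^3 - 24*v^2 + 28*v - 14
F^* omega = (2*v*(u*v + 5*v^2 + 6*v - 3)) du + (2*u^2*v + 18*u*v^2 + 12*u*v - 6*u + 40*v^3 - 24*v^2 + 28*v - 14) dv.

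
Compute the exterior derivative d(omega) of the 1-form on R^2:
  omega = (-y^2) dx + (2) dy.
d(omega) = (2*y) dx ∧ dy

For a 1-form omega = sum_i f_i dx_i, the exterior derivative is
  d(omega) = sum_{i < j} (∂f_j/∂x_i - ∂f_i/∂x_j) dx_i ∧ dx_j.
  coefficient of dx ∧ dy: ∂f_2/∂x - ∂f_1/∂y = ∂(2)/∂x - ∂(-y^2)/∂y = 2*y
Assembling: d(omega) = (2*y) dx ∧ dy.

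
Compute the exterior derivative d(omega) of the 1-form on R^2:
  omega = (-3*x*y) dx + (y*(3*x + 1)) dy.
d(omega) = (3*x + 3*y) dx ∧ dy

For a 1-form omega = sum_i f_i dx_i, the exterior derivative is
  d(omega) = sum_{i < j} (∂f_j/∂x_i - ∂f_i/∂x_j) dx_i ∧ dx_j.
  coefficient of dx ∧ dy: ∂f_2/∂x - ∂f_1/∂y = ∂(y*(3*x + 1))/∂x - ∂(-3*x*y)/∂y = 3*x + 3*y
Assembling: d(omega) = (3*x + 3*y) dx ∧ dy.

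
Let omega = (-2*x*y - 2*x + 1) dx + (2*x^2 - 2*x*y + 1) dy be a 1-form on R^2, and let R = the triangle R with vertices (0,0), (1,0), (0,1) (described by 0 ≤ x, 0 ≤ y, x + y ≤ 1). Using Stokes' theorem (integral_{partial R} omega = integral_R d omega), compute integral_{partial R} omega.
integral_(partial R) omega = 2/3

Stokes: integral_partial_R omega = integral_R d omega with d omega = (∂Q/∂x - ∂P/∂y) dx ∧ dy.
  ∂Q/∂x = 4*x - 2*y
  ∂P/∂y = -2*x
  integrand = ∂Q/∂x - ∂P/∂y = 6*x - 2*y.
Integrating over R: integral_0^1 integral_0^{1-x} (6*x - 2*y) dy dx = 2/3.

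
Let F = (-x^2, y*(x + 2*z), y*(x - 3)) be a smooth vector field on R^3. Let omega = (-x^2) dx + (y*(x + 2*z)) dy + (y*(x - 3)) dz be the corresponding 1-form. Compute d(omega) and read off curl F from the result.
d(omega) = (x - 2*y - 3) dy ∧ dz + (-y) dz ∧ dx + (y) dx ∧ dy; curl F = (x - 2*y - 3, -y, y)

d omega = sum_{i<j} (∂f_j/∂x_i - ∂f_i/∂x_j) dx_i ∧ dx_j. Under the identification (dy ∧ dz, dz ∧ dx, dx ∧ dy) ↔ (e_x, e_y, e_z), the coefficients are exactly the components of curl F. Compute:
  ∂R/∂y - ∂Q/∂z = (x - 3) - (2*y) = x - 2*y - 3
  ∂P/∂z - ∂R/∂x = (0) - (y) = -y
  ∂Q/∂x - ∂P/∂y = (y) - (0) = y.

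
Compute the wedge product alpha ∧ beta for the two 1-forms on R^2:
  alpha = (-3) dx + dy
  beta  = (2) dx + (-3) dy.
alpha ∧ beta = (7) dx ∧ dy

Distribute the wedge, using dx_i ∧ dx_j = -dx_j ∧ dx_i and dx_i ∧ dx_i = 0. For each pair (i, j) with i < j, the coefficient of dx_i ∧ dx_j in alpha ∧ beta is (alpha_i * beta_j - alpha_j * beta_i). Collecting: alpha ∧ beta = (7) dx ∧ dy.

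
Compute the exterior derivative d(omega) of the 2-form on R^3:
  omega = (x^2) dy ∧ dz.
d(omega) = (2*x) dx ∧ dy ∧ dz

For a 2-form omega = sum_{i<j} g_{ij} dx_i ∧ dx_j, the exterior derivative is
  d(omega) = sum_{i<j} d(g_{ij}) ∧ dx_i ∧ dx_j = sum_{i<j, k} (∂g_{ij}/∂x_k) dx_k ∧ dx_i ∧ dx_j.
Expand each term, using dx_k ∧ dx_i ∧ dx_j = sgn(permutation) dx_{(a)} ∧ dx_{(b)} ∧ dx_{(c)} with (a < b < c) sorted:
  d(x^2) includes (∂/∂x)(x^2) dx = (2*x) dx, which multiplied by dy ∧ dz gives (2*x) dx ∧ dy ∧ dz
Collecting like 3-forms: d(omega) = (2*x) dx ∧ dy ∧ dz.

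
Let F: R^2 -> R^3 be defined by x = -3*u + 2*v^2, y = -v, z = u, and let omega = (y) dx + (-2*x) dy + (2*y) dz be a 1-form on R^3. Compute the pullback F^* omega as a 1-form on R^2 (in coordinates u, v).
F^* omega = (v) du + (-6*u) dv

Using F^*(f dg) = (f ∘ F) d(g ∘ F), substitute each coordinate x_i by F_i(u, v) in f_i, and replace dx_i by d F_i = (∂F_i/∂u) du + (∂F_i/∂v) dv.
  For the x component: f_1(F) = -v; d F_1 = (-3) du + (4*v) dv
  For the y component: f_2(F) = 6*u - 4*v^2; d F_2 = (0) du + (-1) dv
  For the z component: f_3(F) = -2*v; d F_3 = (1) du + (0) dv
Combining and collecting du, dv coefficients:
  coeff of du: v
  coeff of dv: -6*u
F^* omega = (v) du + (-6*u) dv.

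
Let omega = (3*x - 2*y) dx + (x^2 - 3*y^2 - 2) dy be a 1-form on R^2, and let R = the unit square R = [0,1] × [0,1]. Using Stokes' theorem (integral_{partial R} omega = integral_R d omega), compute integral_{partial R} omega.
integral_(partial R) omega = 3

Stokes: integral_partial_R omega = integral_R d omega with d omega = (∂Q/∂x - ∂P/∂y) dx ∧ dy.
  ∂Q/∂x = 2*x
  ∂P/∂y = -2
  integrand = ∂Q/∂x - ∂P/∂y = 2*x + 2.
Integrating over R: integral_0^1 integral_0^1 (2*x + 2) dx dy = 3.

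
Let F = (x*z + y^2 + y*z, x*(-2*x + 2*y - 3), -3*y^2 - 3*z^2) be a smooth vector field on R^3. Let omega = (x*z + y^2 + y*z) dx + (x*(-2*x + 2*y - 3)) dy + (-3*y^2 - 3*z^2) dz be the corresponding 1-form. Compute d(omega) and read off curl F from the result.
d(omega) = (-6*y) dy ∧ dz + (x + y) dz ∧ dx + (-4*x - z - 3) dx ∧ dy; curl F = (-6*y, x + y, -4*x - z - 3)

d omega = sum_{i<j} (∂f_j/∂x_i - ∂f_i/∂x_j) dx_i ∧ dx_j. Under the identification (dy ∧ dz, dz ∧ dx, dx ∧ dy) ↔ (e_x, e_y, e_z), the coefficients are exactly the components of curl F. Compute:
  ∂R/∂y - ∂Q/∂z = (-6*y) - (0) = -6*y
  ∂P/∂z - ∂R/∂x = (x + y) - (0) = x + y
  ∂Q/∂x - ∂P/∂y = (-4*x + 2*y - 3) - (2*y + z) = -4*x - z - 3.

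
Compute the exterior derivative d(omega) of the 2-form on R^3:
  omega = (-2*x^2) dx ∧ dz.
d(omega) = 0

For a 2-form omega = sum_{i<j} g_{ij} dx_i ∧ dx_j, the exterior derivative is
  d(omega) = sum_{i<j} d(g_{ij}) ∧ dx_i ∧ dx_j = sum_{i<j, k} (∂g_{ij}/∂x_k) dx_k ∧ dx_i ∧ dx_j.
Expand each term, using dx_k ∧ dx_i ∧ dx_j = sgn(permutation) dx_{(a)} ∧ dx_{(b)} ∧ dx_{(c)} with (a < b < c) sorted:

Collecting like 3-forms: d(omega) = 0.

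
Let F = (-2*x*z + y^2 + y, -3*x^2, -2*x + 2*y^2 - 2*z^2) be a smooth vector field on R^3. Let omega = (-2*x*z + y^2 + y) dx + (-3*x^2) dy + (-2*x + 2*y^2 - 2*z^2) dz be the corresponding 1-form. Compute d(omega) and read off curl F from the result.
d(omega) = (4*y) dy ∧ dz + (2 - 2*x) dz ∧ dx + (-6*x - 2*y - 1) dx ∧ dy; curl F = (4*y, 2 - 2*x, -6*x - 2*y - 1)

d omega = sum_{i<j} (∂f_j/∂x_i - ∂f_i/∂x_j) dx_i ∧ dx_j. Under the identification (dy ∧ dz, dz ∧ dx, dx ∧ dy) ↔ (e_x, e_y, e_z), the coefficients are exactly the components of curl F. Compute:
  ∂R/∂y - ∂Q/∂z = (4*y) - (0) = 4*y
  ∂P/∂z - ∂R/∂x = (-2*x) - (-2) = 2 - 2*x
  ∂Q/∂x - ∂P/∂y = (-6*x) - (2*y + 1) = -6*x - 2*y - 1.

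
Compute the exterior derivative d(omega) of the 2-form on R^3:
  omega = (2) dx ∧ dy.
d(omega) = 0

For a 2-form omega = sum_{i<j} g_{ij} dx_i ∧ dx_j, the exterior derivative is
  d(omega) = sum_{i<j} d(g_{ij}) ∧ dx_i ∧ dx_j = sum_{i<j, k} (∂g_{ij}/∂x_k) dx_k ∧ dx_i ∧ dx_j.
Expand each term, using dx_k ∧ dx_i ∧ dx_j = sgn(permutation) dx_{(a)} ∧ dx_{(b)} ∧ dx_{(c)} with (a < b < c) sorted:

Collecting like 3-forms: d(omega) = 0.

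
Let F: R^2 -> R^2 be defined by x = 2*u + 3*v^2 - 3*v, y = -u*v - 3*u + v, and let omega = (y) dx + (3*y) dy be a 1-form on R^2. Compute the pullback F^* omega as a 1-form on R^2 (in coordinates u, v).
F^* omega = (3*u*v^2 + 16*u*v + 21*u - 3*v^2 - 7*v) du + (3*u^2*v + 9*u^2 - 6*u*v^2 - 21*u*v + 6*v^2) dv

Using F^*(f dg) = (f ∘ F) d(g ∘ F), substitute each coordinate x_i by F_i(u, v) in f_i, and replace dx_i by d F_i = (∂F_i/∂u) du + (∂F_i/∂v) dv.
  For the x component: f_1(F) = -u*v - 3*u + v; d F_1 = (2) du + (6*v - 3) dv
  For the y component: f_2(F) = -3*u*v - 9*u + 3*v; d F_2 = (-v - 3) du + (1 - u) dv
Combining and collecting du, dv coefficients:
  coeff of du: 3*u*v^2 + 16*u*v + 21*u - 3*v^2 - 7*v
  coeff of dv: 3*u^2*v + 9*u^2 - 6*u*v^2 - 21*u*v + 6*v^2
F^* omega = (3*u*v^2 + 16*u*v + 21*u - 3*v^2 - 7*v) du + (3*u^2*v + 9*u^2 - 6*u*v^2 - 21*u*v + 6*v^2) dv.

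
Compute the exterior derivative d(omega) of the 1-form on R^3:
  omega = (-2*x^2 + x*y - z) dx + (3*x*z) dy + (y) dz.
d(omega) = (-x + 3*z) dx ∧ dy + (1) dx ∧ dz + (1 - 3*x) dy ∧ dz

For a 1-form omega = sum_i f_i dx_i, the exterior derivative is
  d(omega) = sum_{i < j} (∂f_j/∂x_i - ∂f_i/∂x_j) dx_i ∧ dx_j.
  coefficient of dx ∧ dy: ∂f_2/∂x - ∂f_1/∂y = ∂(3*x*z)/∂x - ∂(-2*x^2 + x*y - z)/∂y = -x + 3*z
  coefficient of dx ∧ dz: ∂f_3/∂x - ∂f_1/∂z = ∂(y)/∂x - ∂(-2*x^2 + x*y - z)/∂z = 1
  coefficient of dy ∧ dz: ∂f_3/∂y - ∂f_2/∂z = ∂(y)/∂y - ∂(3*x*z)/∂z = 1 - 3*x
Assembling: d(omega) = (-x + 3*z) dx ∧ dy + (1) dx ∧ dz + (1 - 3*x) dy ∧ dz.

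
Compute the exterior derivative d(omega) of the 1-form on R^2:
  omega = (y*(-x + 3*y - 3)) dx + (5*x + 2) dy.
d(omega) = (x - 6*y + 8) dx ∧ dy

For a 1-form omega = sum_i f_i dx_i, the exterior derivative is
  d(omega) = sum_{i < j} (∂f_j/∂x_i - ∂f_i/∂x_j) dx_i ∧ dx_j.
  coefficient of dx ∧ dy: ∂f_2/∂x - ∂f_1/∂y = ∂(5*x + 2)/∂x - ∂(y*(-x + 3*y - 3))/∂y = x - 6*y + 8
Assembling: d(omega) = (x - 6*y + 8) dx ∧ dy.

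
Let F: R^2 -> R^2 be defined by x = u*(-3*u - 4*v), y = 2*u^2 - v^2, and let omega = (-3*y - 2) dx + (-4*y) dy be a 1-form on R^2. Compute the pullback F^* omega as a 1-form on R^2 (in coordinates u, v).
F^* omega = (4*u^3 + 24*u^2*v - 2*u*v^2 + 12*u - 12*v^3 + 8*v) du + (24*u^3 + 16*u^2*v - 12*u*v^2 + 8*u - 8*v^3) dv

Using F^*(f dg) = (f ∘ F) d(g ∘ F), substitute each coordinate x_i by F_i(u, v) in f_i, and replace dx_i by d F_i = (∂F_i/∂u) du + (∂F_i/∂v) dv.
  For the x component: f_1(F) = -6*u^2 + 3*v^2 - 2; d F_1 = (-6*u - 4*v) du + (-4*u) dv
  For the y component: f_2(F) = -8*u^2 + 4*v^2; d F_2 = (4*u) du + (-2*v) dv
Combining and collecting du, dv coefficients:
  coeff of du: 4*u^3 + 24*u^2*v - 2*u*v^2 + 12*u - 12*v^3 + 8*v
  coeff of dv: 24*u^3 + 16*u^2*v - 12*u*v^2 + 8*u - 8*v^3
F^* omega = (4*u^3 + 24*u^2*v - 2*u*v^2 + 12*u - 12*v^3 + 8*v) du + (24*u^3 + 16*u^2*v - 12*u*v^2 + 8*u - 8*v^3) dv.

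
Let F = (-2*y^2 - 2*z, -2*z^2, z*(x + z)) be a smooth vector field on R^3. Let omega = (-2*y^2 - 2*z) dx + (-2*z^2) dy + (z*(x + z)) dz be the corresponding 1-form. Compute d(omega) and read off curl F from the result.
d(omega) = (4*z) dy ∧ dz + (-z - 2) dz ∧ dx + (4*y) dx ∧ dy; curl F = (4*z, -z - 2, 4*y)

d omega = sum_{i<j} (∂f_j/∂x_i - ∂f_i/∂x_j) dx_i ∧ dx_j. Under the identification (dy ∧ dz, dz ∧ dx, dx ∧ dy) ↔ (e_x, e_y, e_z), the coefficients are exactly the components of curl F. Compute:
  ∂R/∂y - ∂Q/∂z = (0) - (-4*z) = 4*z
  ∂P/∂z - ∂R/∂x = (-2) - (z) = -z - 2
  ∂Q/∂x - ∂P/∂y = (0) - (-4*y) = 4*y.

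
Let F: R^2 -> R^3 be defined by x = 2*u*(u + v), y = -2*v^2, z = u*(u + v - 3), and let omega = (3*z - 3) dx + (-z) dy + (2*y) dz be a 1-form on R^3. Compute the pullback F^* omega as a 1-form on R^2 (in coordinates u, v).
F^* omega = (12*u^3 + 18*u^2*v - 36*u^2 - 2*u*v^2 - 18*u*v - 12*u - 4*v^3 + 12*v^2 - 6*v) du + (2*u*(3*u^2 + 5*u*v - 9*u - 6*v - 3)) dv

Using F^*(f dg) = (f ∘ F) d(g ∘ F), substitute each coordinate x_i by F_i(u, v) in f_i, and replace dx_i by d F_i = (∂F_i/∂u) du + (∂F_i/∂v) dv.
  For the x component: f_1(F) = 3*u^2 + 3*u*v - 9*u - 3; d F_1 = (4*u + 2*v) du + (2*u) dv
  For the y component: f_2(F) = u*(-u - v + 3); d F_2 = (0) du + (-4*v) dv
  For the z component: f_3(F) = -4*v^2; d F_3 = (2*u + v - 3) du + (u) dv
Combining and collecting du, dv coefficients:
  coeff of du: 12*u^3 + 18*u^2*v - 36*u^2 - 2*u*v^2 - 18*u*v - 12*u - 4*v^3 + 12*v^2 - 6*v
  coeff of dv: 2*u*(3*u^2 + 5*u*v - 9*u - 6*v - 3)
F^* omega = (12*u^3 + 18*u^2*v - 36*u^2 - 2*u*v^2 - 18*u*v - 12*u - 4*v^3 + 12*v^2 - 6*v) du + (2*u*(3*u^2 + 5*u*v - 9*u - 6*v - 3)) dv.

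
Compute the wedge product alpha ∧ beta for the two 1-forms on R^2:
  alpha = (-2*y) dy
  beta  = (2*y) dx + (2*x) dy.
alpha ∧ beta = (4*y^2) dx ∧ dy

Distribute the wedge, using dx_i ∧ dx_j = -dx_j ∧ dx_i and dx_i ∧ dx_i = 0. For each pair (i, j) with i < j, the coefficient of dx_i ∧ dx_j in alpha ∧ beta is (alpha_i * beta_j - alpha_j * beta_i). Collecting: alpha ∧ beta = (4*y^2) dx ∧ dy.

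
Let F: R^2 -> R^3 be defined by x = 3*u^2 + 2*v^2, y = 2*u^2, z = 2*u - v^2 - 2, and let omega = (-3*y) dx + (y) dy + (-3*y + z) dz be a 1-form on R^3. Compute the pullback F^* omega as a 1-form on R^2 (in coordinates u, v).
F^* omega = (-28*u^3 - 12*u^2 + 4*u - 2*v^2 - 4) du + (2*v*(-6*u^2 - 2*u + v^2 + 2)) dv

Using F^*(f dg) = (f ∘ F) d(g ∘ F), substitute each coordinate x_i by F_i(u, v) in f_i, and replace dx_i by d F_i = (∂F_i/∂u) du + (∂F_i/∂v) dv.
  For the x component: f_1(F) = -6*u^2; d F_1 = (6*u) du + (4*v) dv
  For the y component: f_2(F) = 2*u^2; d F_2 = (4*u) du + (0) dv
  For the z component: f_3(F) = -6*u^2 + 2*u - v^2 - 2; d F_3 = (2) du + (-2*v) dv
Combining and collecting du, dv coefficients:
  coeff of du: -28*u^3 - 12*u^2 + 4*u - 2*v^2 - 4
  coeff of dv: 2*v*(-6*u^2 - 2*u + v^2 + 2)
F^* omega = (-28*u^3 - 12*u^2 + 4*u - 2*v^2 - 4) du + (2*v*(-6*u^2 - 2*u + v^2 + 2)) dv.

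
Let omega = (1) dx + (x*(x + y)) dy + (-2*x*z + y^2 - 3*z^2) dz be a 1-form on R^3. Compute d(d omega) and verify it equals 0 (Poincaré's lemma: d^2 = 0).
d(d omega) = 0

Step 1: d omega = sum_{i<j} (∂f_j/∂x_i - ∂f_i/∂x_j) dx_i ∧ dx_j:
  coeff of dx ∧ dy: 2*x + y
  coeff of dx ∧ dz: -2*z
  coeff of dy ∧ dz: 2*y
Step 2: Apply d again to each 2-form coefficient. The only possible 3-form in R^3 is dx ∧ dy ∧ dz, with coefficient
  ∂(coeff of dy∧dz)/∂x - ∂(coeff of dx∧dz)/∂y + ∂(coeff of dx∧dy)/∂z
  = ∂/∂x (2*y) - ∂/∂y (-2*z) + ∂/∂z (2*x + y).
Each of these terms simplifies to sums of mixed partials that cancel in pairs. The result is 0 (by equality of mixed partials for smooth functions — Schwarz / Clairaut).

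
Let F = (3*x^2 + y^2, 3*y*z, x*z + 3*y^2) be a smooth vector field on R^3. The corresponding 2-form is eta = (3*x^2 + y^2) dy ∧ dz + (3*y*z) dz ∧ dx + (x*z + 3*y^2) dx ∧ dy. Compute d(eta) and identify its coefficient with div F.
d(eta) = (7*x + 3*z) dx ∧ dy ∧ dz; div F = 7*x + 3*z

For a 2-form in R^3 of the form above, applying d gives a 3-form with coefficient ∂P/∂x + ∂Q/∂y + ∂R/∂z:
  ∂P/∂x = 6*x
  ∂Q/∂y = 3*z
  ∂R/∂z = x
Sum = 7*x + 3*z, which is exactly div F.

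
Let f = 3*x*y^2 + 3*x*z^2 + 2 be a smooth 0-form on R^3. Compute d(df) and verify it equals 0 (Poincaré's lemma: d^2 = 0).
d(df) = 0

Step 1: df = sum_i (∂f/∂x_i) dx_i = (3*y^2 + 3*z^2) dx + (6*x*y) dy + (6*x*z) dz.
Step 2: Apply d again. Using the 1-form formula, the coefficient of dx ∧ dy in d(df) is ∂^2 f/∂x ∂y - ∂^2 f/∂y ∂x = (6*y) - (6*y) = 0 (equality of mixed partials for smooth f).
Similarly for dx ∧ dz and dy ∧ dz — all coefficients vanish. So d(df) = 0.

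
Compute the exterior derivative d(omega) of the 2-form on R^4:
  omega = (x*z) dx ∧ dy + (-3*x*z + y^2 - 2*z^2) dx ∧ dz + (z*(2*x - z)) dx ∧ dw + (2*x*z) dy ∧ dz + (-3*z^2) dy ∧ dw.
d(omega) = (x - 2*y + 2*z) dx ∧ dy ∧ dz + (-2*x + 2*z) dx ∧ dz ∧ dw + (6*z) dy ∧ dz ∧ dw

For a 2-form omega = sum_{i<j} g_{ij} dx_i ∧ dx_j, the exterior derivative is
  d(omega) = sum_{i<j} d(g_{ij}) ∧ dx_i ∧ dx_j = sum_{i<j, k} (∂g_{ij}/∂x_k) dx_k ∧ dx_i ∧ dx_j.
Expand each term, using dx_k ∧ dx_i ∧ dx_j = sgn(permutation) dx_{(a)} ∧ dx_{(b)} ∧ dx_{(c)} with (a < b < c) sorted:
  d(x*z) includes (∂/∂z)(x*z) dz = (x) dz, which multiplied by dx ∧ dy gives (x) dx ∧ dy ∧ dz
  d(-3*x*z + y^2 - 2*z^2) includes (∂/∂y)(-3*x*z + y^2 - 2*z^2) dy = (2*y) dy, which multiplied by dx ∧ dz gives (-2*y) dx ∧ dy ∧ dz
  d(z*(2*x - z)) includes (∂/∂z)(z*(2*x - z)) dz = (2*x - 2*z) dz, which multiplied by dx ∧ dw gives (-2*x + 2*z) dx ∧ dz ∧ dw
  d(2*x*z) includes (∂/∂x)(2*x*z) dx = (2*z) dx, which multiplied by dy ∧ dz gives (2*z) dx ∧ dy ∧ dz
  d(-3*z^2) includes (∂/∂z)(-3*z^2) dz = (-6*z) dz, which multiplied by dy ∧ dw gives (6*z) dy ∧ dz ∧ dw
Collecting like 3-forms: d(omega) = (x - 2*y + 2*z) dx ∧ dy ∧ dz + (-2*x + 2*z) dx ∧ dz ∧ dw + (6*z) dy ∧ dz ∧ dw.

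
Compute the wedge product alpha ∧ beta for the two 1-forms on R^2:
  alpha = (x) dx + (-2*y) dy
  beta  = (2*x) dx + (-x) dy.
alpha ∧ beta = (x*(-x + 4*y)) dx ∧ dy

Distribute the wedge, using dx_i ∧ dx_j = -dx_j ∧ dx_i and dx_i ∧ dx_i = 0. For each pair (i, j) with i < j, the coefficient of dx_i ∧ dx_j in alpha ∧ beta is (alpha_i * beta_j - alpha_j * beta_i). Collecting: alpha ∧ beta = (x*(-x + 4*y)) dx ∧ dy.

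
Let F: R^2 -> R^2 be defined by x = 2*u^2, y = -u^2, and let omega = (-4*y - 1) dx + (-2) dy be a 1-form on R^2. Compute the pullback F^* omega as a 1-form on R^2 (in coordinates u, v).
F^* omega = (16*u^3) du

Using F^*(f dg) = (f ∘ F) d(g ∘ F), substitute each coordinate x_i by F_i(u, v) in f_i, and replace dx_i by d F_i = (∂F_i/∂u) du + (∂F_i/∂v) dv.
  For the x component: f_1(F) = 4*u^2 - 1; d F_1 = (4*u) du + (0) dv
  For the y component: f_2(F) = -2; d F_2 = (-2*u) du + (0) dv
Combining and collecting du, dv coefficients:
  coeff of du: 16*u^3
  coeff of dv: 0
F^* omega = (16*u^3) du.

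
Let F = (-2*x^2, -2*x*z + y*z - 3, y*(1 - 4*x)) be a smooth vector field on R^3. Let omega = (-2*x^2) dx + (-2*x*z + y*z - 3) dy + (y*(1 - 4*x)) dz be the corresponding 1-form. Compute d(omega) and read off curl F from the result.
d(omega) = (-2*x - y + 1) dy ∧ dz + (4*y) dz ∧ dx + (-2*z) dx ∧ dy; curl F = (-2*x - y + 1, 4*y, -2*z)

d omega = sum_{i<j} (∂f_j/∂x_i - ∂f_i/∂x_j) dx_i ∧ dx_j. Under the identification (dy ∧ dz, dz ∧ dx, dx ∧ dy) ↔ (e_x, e_y, e_z), the coefficients are exactly the components of curl F. Compute:
  ∂R/∂y - ∂Q/∂z = (1 - 4*x) - (-2*x + y) = -2*x - y + 1
  ∂P/∂z - ∂R/∂x = (0) - (-4*y) = 4*y
  ∂Q/∂x - ∂P/∂y = (-2*z) - (0) = -2*z.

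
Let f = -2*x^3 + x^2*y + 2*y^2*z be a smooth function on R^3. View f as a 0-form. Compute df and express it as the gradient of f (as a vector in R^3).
df = (2*x*(-3*x + y)) dx + (x^2 + 4*y*z) dy + (2*y^2) dz; grad f = (2*x*(-3*x + y), x^2 + 4*y*z, 2*y^2)

For a 0-form f, d f = (∂f/∂x) dx + (∂f/∂y) dy + (∂f/∂z) dz. The components of the vector representation are exactly the entries of grad f in Cartesian coordinates:
  ∂f/∂x = 2*x*(-3*x + y)
  ∂f/∂y = x^2 + 4*y*z
  ∂f/∂z = 2*y^2.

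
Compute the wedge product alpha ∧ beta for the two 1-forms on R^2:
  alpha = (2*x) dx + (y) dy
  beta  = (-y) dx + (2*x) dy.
alpha ∧ beta = (4*x^2 + y^2) dx ∧ dy

Distribute the wedge, using dx_i ∧ dx_j = -dx_j ∧ dx_i and dx_i ∧ dx_i = 0. For each pair (i, j) with i < j, the coefficient of dx_i ∧ dx_j in alpha ∧ beta is (alpha_i * beta_j - alpha_j * beta_i). Collecting: alpha ∧ beta = (4*x^2 + y^2) dx ∧ dy.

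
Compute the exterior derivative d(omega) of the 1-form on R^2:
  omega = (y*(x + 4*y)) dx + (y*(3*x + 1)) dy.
d(omega) = (-x - 5*y) dx ∧ dy

For a 1-form omega = sum_i f_i dx_i, the exterior derivative is
  d(omega) = sum_{i < j} (∂f_j/∂x_i - ∂f_i/∂x_j) dx_i ∧ dx_j.
  coefficient of dx ∧ dy: ∂f_2/∂x - ∂f_1/∂y = ∂(y*(3*x + 1))/∂x - ∂(y*(x + 4*y))/∂y = -x - 5*y
Assembling: d(omega) = (-x - 5*y) dx ∧ dy.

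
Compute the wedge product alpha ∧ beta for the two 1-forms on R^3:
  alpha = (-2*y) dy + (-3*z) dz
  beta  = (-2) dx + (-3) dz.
alpha ∧ beta = (-4*y) dx ∧ dy + (6*y) dy ∧ dz + (-6*z) dx ∧ dz

Distribute the wedge, using dx_i ∧ dx_j = -dx_j ∧ dx_i and dx_i ∧ dx_i = 0. For each pair (i, j) with i < j, the coefficient of dx_i ∧ dx_j in alpha ∧ beta is (alpha_i * beta_j - alpha_j * beta_i). Collecting: alpha ∧ beta = (-4*y) dx ∧ dy + (6*y) dy ∧ dz + (-6*z) dx ∧ dz.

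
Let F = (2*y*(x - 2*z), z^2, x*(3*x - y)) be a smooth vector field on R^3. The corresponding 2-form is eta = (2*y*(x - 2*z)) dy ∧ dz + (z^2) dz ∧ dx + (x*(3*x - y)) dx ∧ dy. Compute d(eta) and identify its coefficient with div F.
d(eta) = (2*y) dx ∧ dy ∧ dz; div F = 2*y

For a 2-form in R^3 of the form above, applying d gives a 3-form with coefficient ∂P/∂x + ∂Q/∂y + ∂R/∂z:
  ∂P/∂x = 2*y
  ∂Q/∂y = 0
  ∂R/∂z = 0
Sum = 2*y, which is exactly div F.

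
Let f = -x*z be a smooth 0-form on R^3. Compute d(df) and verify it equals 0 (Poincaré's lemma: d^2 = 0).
d(df) = 0

Step 1: df = sum_i (∂f/∂x_i) dx_i = (-z) dx + (0) dy + (-x) dz.
Step 2: Apply d again. Using the 1-form formula, the coefficient of dx ∧ dy in d(df) is ∂^2 f/∂x ∂y - ∂^2 f/∂y ∂x = (0) - (0) = 0 (equality of mixed partials for smooth f).
Similarly for dx ∧ dz and dy ∧ dz — all coefficients vanish. So d(df) = 0.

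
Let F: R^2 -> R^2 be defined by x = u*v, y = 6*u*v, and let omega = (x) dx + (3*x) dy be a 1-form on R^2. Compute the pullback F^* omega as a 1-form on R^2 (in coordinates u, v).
F^* omega = (19*u*v^2) du + (19*u^2*v) dv

Using F^*(f dg) = (f ∘ F) d(g ∘ F), substitute each coordinate x_i by F_i(u, v) in f_i, and replace dx_i by d F_i = (∂F_i/∂u) du + (∂F_i/∂v) dv.
  For the x component: f_1(F) = u*v; d F_1 = (v) du + (u) dv
  For the y component: f_2(F) = 3*u*v; d F_2 = (6*v) du + (6*u) dv
Combining and collecting du, dv coefficients:
  coeff of du: 19*u*v^2
  coeff of dv: 19*u^2*v
F^* omega = (19*u*v^2) du + (19*u^2*v) dv.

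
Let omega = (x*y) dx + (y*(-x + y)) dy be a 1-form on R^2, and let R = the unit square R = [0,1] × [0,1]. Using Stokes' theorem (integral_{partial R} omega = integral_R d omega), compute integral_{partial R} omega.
integral_(partial R) omega = -1

Stokes: integral_partial_R omega = integral_R d omega with d omega = (∂Q/∂x - ∂P/∂y) dx ∧ dy.
  ∂Q/∂x = -y
  ∂P/∂y = x
  integrand = ∂Q/∂x - ∂P/∂y = -x - y.
Integrating over R: integral_0^1 integral_0^1 (-x - y) dx dy = -1.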